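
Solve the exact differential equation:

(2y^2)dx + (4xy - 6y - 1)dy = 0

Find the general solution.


Check exactness: ∂M/∂y = 4y and ∂N/∂x = 4y; equal, so the equation is exact.
Integrate M with respect to x (treating y as constant): ∫M dx = 2xy^2 + h(y).
Differentiate w.r.t. y and set equal to N: the x-dependent terms already match, leaving h'(y) = -6y - 1. Integrate: h(y) = -3y^2 - y.
So F(x,y) = 2xy^2 - 3y^2 - y.
General solution: 2xy^2 - 3y^2 - y = C.


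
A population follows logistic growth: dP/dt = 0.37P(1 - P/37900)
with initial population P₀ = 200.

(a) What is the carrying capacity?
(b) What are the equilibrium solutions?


Logistic ODE dP/dt = 0.37P(1 - P/37900) has equilibria where dP/dt = 0, i.e. P = 0 or P = 37900.
The coefficient (1 - P/K) = 0 when P = K, identifying K = 37900 as the carrying capacity.
(a) K = 37900; (b) equilibria P = 0 and P = 37900.


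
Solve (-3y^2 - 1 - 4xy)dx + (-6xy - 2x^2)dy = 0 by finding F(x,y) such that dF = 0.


Check exactness: ∂M/∂y = -6y - 4x and ∂N/∂x = -6y - 4x; equal, so the equation is exact.
Integrate M with respect to x (treating y as constant): ∫M dx = -3xy^2 - x - 2x^2y + h(y).
Differentiate w.r.t. y and set equal to N: all terms match, so h'(y) = 0 and h is a constant absorbed into C.
General solution: -3xy^2 - x - 2x^2y = C.


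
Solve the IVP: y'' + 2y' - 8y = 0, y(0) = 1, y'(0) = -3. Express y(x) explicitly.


Characteristic roots of r² + 2r - 8 = 0 are -4, 2.
General solution y = c₁ e^(-4x) + c₂ e^(2x).
Apply y(0) = 1: c₁ + c₂ = 1. Apply y'(0) = -3: -4 c₁ + 2 c₂ = -3.
Solve: c₁ = 5/6, c₂ = 1/6.
Particular solution: y = (5/6)e^(-4x) + (1/6)e^(2x).


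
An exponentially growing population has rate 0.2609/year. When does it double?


Exponential growth: P(t) = P₀ e^(0.2609t). Set P(t)/P₀ = 2: e^(0.2609t) = 2.
Solve: t = ln(2)/0.2609 ≈ 2.66 years.


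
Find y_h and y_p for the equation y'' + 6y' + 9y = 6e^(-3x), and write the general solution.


Characteristic polynomial (r + 3)² = 0; repeated root r = -3.
y_h = (C₁ + C₂x)e^(-3x). Forcing matches the repeated root (resonance), so try y_p = Ax² e^(-3x).
Substitute and solve for A: 2A = 6, so A = 3.
General solution: y = (C₁ + C₂x + 3x²)e^(-3x).


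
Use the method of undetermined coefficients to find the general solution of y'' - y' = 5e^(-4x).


Characteristic roots of r² - r = 0 are 0, 1.
y_h = C₁ + C₂e^(x).
Forcing exponent -4 is not a characteristic root; try y_p = Ae^(-4x).
Substitute: A·(16 + (-1)·-4 + (0)) = A·20 = 5, so A = 1/4.
General solution: y = C₁ + C₂e^(x) + (1/4)e^(-4x).


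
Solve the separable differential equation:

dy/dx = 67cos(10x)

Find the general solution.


g(y) = 1, so integrate directly: y = ∫ 67cos(10x) dx = (67/10)sin(10x) + C.


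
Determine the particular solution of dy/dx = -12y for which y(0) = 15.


General solution of y' = -12y is y = Ce^(-12x).
Apply y(0) = 15: C = 15.
Particular solution: y = 15e^(-12x).


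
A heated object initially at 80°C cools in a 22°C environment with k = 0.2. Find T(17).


Newton's law: dT/dt = -k(T - T_a) has solution T(t) = T_a + (T₀ - T_a)e^(-kt).
Plug in T_a = 22, T₀ = 80, k = 0.2, t = 17: T(17) = 22 + (58)e^(-3.40) ≈ 23.9°C.


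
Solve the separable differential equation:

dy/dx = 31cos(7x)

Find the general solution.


g(y) = 1, so integrate directly: y = ∫ 31cos(7x) dx = (31/7)sin(7x) + C.


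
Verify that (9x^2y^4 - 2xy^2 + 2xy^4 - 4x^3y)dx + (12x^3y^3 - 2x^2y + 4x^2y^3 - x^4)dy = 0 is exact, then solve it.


Check exactness: ∂M/∂y = 36x^2y^3 - 4xy + 8xy^3 - 4x^3 and ∂N/∂x = 36x^2y^3 - 4xy + 8xy^3 - 4x^3; equal, so the equation is exact.
Integrate M with respect to x (treating y as constant): ∫M dx = 3x^3y^4 - x^2y^2 + x^2y^4 - x^4y + h(y).
Differentiate w.r.t. y and set equal to N: all terms match, so h'(y) = 0 and h is a constant absorbed into C.
General solution: 3x^3y^4 - x^2y^2 + x^2y^4 - x^4y = C.


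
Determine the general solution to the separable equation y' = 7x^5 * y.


Separate variables: dy/y = 7x^5 dx.
Integrate: ln|y| = (7/6)x^6 + C₀.
Exponentiate: y = Ce^((7/6)x^6).


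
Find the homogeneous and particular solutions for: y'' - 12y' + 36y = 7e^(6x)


Characteristic polynomial (r - 6)² = 0; repeated root r = 6.
y_h = (C₁ + C₂x)e^(6x). Forcing matches the repeated root (resonance), so try y_p = Ax² e^(6x).
Substitute and solve for A: 2A = 7, so A = 7/2.
General solution: y = (C₁ + C₂x + (7/2)x²)e^(6x).


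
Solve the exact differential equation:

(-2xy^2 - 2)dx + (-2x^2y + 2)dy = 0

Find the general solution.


Check exactness: ∂M/∂y = -4xy and ∂N/∂x = -4xy; equal, so the equation is exact.
Integrate M with respect to x (treating y as constant): ∫M dx = -x^2y^2 - 2x + h(y).
Differentiate w.r.t. y and set equal to N: the x-dependent terms already match, leaving h'(y) = 2. Integrate: h(y) = 2y.
So F(x,y) = -x^2y^2 + 2y - 2x.
General solution: -x^2y^2 + 2y - 2x = C.


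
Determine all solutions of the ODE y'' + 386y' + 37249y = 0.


Characteristic equation: r² + 386r + 37249 = 0, i.e. (r + 193)² = 0.
Repeated root r = -193; include an x factor for the second linearly independent solution.
General solution: y = (C₁ + C₂x)e^(-193x).


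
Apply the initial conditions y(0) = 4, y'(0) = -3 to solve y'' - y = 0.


Characteristic roots of r² - 1 = 0 are 1, -1.
General solution y = c₁ e^(x) + c₂ e^(-x).
Apply y(0) = 4: c₁ + c₂ = 4. Apply y'(0) = -3: 1 c₁ - 1 c₂ = -3.
Solve: c₁ = 1/2, c₂ = 7/2.
Particular solution: y = (1/2)e^(x) + (7/2)e^(-x).


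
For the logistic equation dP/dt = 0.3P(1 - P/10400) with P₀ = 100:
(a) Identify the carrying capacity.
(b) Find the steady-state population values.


Logistic ODE dP/dt = 0.3P(1 - P/10400) has equilibria where dP/dt = 0, i.e. P = 0 or P = 10400.
The coefficient (1 - P/K) = 0 when P = K, identifying K = 10400 as the carrying capacity.
(a) K = 10400; (b) equilibria P = 0 and P = 10400.


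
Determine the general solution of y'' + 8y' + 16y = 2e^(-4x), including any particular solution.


Characteristic polynomial (r + 4)² = 0; repeated root r = -4.
y_h = (C₁ + C₂x)e^(-4x). Forcing matches the repeated root (resonance), so try y_p = Ax² e^(-4x).
Substitute and solve for A: 2A = 2, so A = 1.
General solution: y = (C₁ + C₂x + x²)e^(-4x).


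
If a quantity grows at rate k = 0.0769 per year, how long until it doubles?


Exponential growth: P(t) = P₀ e^(0.0769t). Set P(t)/P₀ = 2: e^(0.0769t) = 2.
Solve: t = ln(2)/0.0769 ≈ 9.01 years.


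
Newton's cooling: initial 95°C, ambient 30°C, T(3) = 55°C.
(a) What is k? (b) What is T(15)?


Newton's law: T(t) = T_a + (T₀ - T_a)e^(-kt).
(a) Use T(3) = 55: (55 - 30)/(95 - 30) = e^(-k·3), so k = -ln(0.385)/3 ≈ 0.3185.
(b) Apply k to t = 15: T(15) = 30 + (65)e^(-4.778) ≈ 30.5°C.


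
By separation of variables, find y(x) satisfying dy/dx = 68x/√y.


Separate: √y dy = 68x dx.
Integrate: (2/3)y^(3/2) = 34x² + C.


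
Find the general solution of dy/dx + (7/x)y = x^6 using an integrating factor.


P(x) = 7/x ⇒ μ = x^7.
(x^7 y)' = x^7·x^6 = x^13.
Integrate: x^7 y = x^14/(14) + C.
Solve for y: y = (1/14)x^7 + C/x^7.


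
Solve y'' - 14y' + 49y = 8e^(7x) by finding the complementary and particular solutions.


Characteristic polynomial (r - 7)² = 0; repeated root r = 7.
y_h = (C₁ + C₂x)e^(7x). Forcing matches the repeated root (resonance), so try y_p = Ax² e^(7x).
Substitute and solve for A: 2A = 8, so A = 4.
General solution: y = (C₁ + C₂x + 4x²)e^(7x).


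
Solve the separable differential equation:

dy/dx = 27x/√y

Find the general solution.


Separate: √y dy = 27x dx.
Integrate: (2/3)y^(3/2) = (27/2)x² + C.


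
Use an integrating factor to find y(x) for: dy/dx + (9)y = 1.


P(x) = 9, Q(x) = 1; integrating factor μ = e^(9x).
(μ y)' = e^(9x) ⇒ μ y = (1/9)e^(9x) + C.
Divide by μ: y = 1/9 + Ce^(-9x).


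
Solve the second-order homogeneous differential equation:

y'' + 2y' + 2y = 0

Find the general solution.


Characteristic equation: r² + 2r + 2 = 0.
Discriminant is negative; roots r = -1 ± 1i (complex conjugate pair).
General solution uses e^(α x)(C₁ cos(β x) + C₂ sin(β x)): y = e^(-x)(C₁cos(x) + C₂sin(x)).


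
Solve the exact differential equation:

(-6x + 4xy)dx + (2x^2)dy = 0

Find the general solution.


Check exactness: ∂M/∂y = 4x and ∂N/∂x = 4x; equal, so the equation is exact.
Integrate M with respect to x (treating y as constant): ∫M dx = -3x^2 + 2x^2y + h(y).
Differentiate w.r.t. y and set equal to N: all terms match, so h'(y) = 0 and h is a constant absorbed into C.
General solution: -3x^2 + 2x^2y = C.


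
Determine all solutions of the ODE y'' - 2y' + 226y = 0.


Characteristic equation: r² - 2r + 226 = 0.
Discriminant is negative; roots r = 1 ± 15i (complex conjugate pair).
General solution uses e^(α x)(C₁ cos(β x) + C₂ sin(β x)): y = e^(x)(C₁cos(15x) + C₂sin(15x)).


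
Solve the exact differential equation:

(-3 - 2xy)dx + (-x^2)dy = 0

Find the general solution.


Check exactness: ∂M/∂y = -2x and ∂N/∂x = -2x; equal, so the equation is exact.
Integrate M with respect to x (treating y as constant): ∫M dx = -3x - x^2y + h(y).
Differentiate w.r.t. y and set equal to N: all terms match, so h'(y) = 0 and h is a constant absorbed into C.
General solution: -3x - x^2y = C.


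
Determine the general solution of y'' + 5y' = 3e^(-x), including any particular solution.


Characteristic roots of r² + 5r = 0 are -5, 0.
y_h = C₁e^(-5x) + C₂.
Forcing exponent -1 is not a characteristic root; try y_p = Ae^(-x).
Substitute: A·(1 + (5)·-1 + (0)) = A·-4 = 3, so A = -3/4.
General solution: y = C₁e^(-5x) + C₂ - (3/4)e^(-x).


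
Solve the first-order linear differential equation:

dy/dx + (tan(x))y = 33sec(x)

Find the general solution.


P(x) = tan(x) ⇒ μ = e^(∫tan(x)dx) = sec(x).
(sec(x) y)' = 33sec²(x) ⇒ sec(x) y = 33tan(x) + C.
Multiply by cos(x): y = 33sin(x) + C·cos(x).


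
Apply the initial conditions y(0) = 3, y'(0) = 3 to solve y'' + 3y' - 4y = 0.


Characteristic roots of r² + 3r - 4 = 0 are -4, 1.
General solution y = c₁ e^(-4x) + c₂ e^(x).
Apply y(0) = 3: c₁ + c₂ = 3. Apply y'(0) = 3: -4 c₁ + 1 c₂ = 3.
Solve: c₁ = 0, c₂ = 3.
Particular solution: y = 0e^(-4x) + 3e^(x).


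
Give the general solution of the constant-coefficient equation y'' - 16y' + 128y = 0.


Characteristic equation: r² - 16r + 128 = 0.
Discriminant is negative; roots r = 8 ± 8i (complex conjugate pair).
General solution uses e^(α x)(C₁ cos(β x) + C₂ sin(β x)): y = e^(8x)(C₁cos(8x) + C₂sin(8x)).


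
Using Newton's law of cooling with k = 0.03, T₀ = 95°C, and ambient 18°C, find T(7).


Newton's law: dT/dt = -k(T - T_a) has solution T(t) = T_a + (T₀ - T_a)e^(-kt).
Plug in T_a = 18, T₀ = 95, k = 0.03, t = 7: T(7) = 18 + (77)e^(-0.21) ≈ 80.4°C.


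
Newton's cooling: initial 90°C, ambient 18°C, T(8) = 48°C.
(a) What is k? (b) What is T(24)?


Newton's law: T(t) = T_a + (T₀ - T_a)e^(-kt).
(a) Use T(8) = 48: (48 - 18)/(90 - 18) = e^(-k·8), so k = -ln(0.417)/8 ≈ 0.1094.
(b) Apply k to t = 24: T(24) = 18 + (72)e^(-2.626) ≈ 23.2°C.


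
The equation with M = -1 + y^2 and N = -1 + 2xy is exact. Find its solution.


Check exactness: ∂M/∂y = 2y and ∂N/∂x = 2y; equal, so the equation is exact.
Integrate M with respect to x (treating y as constant): ∫M dx = -x + xy^2 + h(y).
Differentiate w.r.t. y and set equal to N: the x-dependent terms already match, leaving h'(y) = -1. Integrate: h(y) = -y.
So F(x,y) = -x - y + xy^2.
General solution: -x - y + xy^2 = C.


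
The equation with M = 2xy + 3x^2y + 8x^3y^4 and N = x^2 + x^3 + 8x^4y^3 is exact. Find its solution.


Check exactness: ∂M/∂y = 2x + 3x^2 + 32x^3y^3 and ∂N/∂x = 2x + 3x^2 + 32x^3y^3; equal, so the equation is exact.
Integrate M with respect to x (treating y as constant): ∫M dx = x^2y + x^3y + 2x^4y^4 + h(y).
Differentiate w.r.t. y and set equal to N: all terms match, so h'(y) = 0 and h is a constant absorbed into C.
General solution: x^2y + x^3y + 2x^4y^4 = C.


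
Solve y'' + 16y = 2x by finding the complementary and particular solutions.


Homogeneous: r² + 16 = 0 ⇒ r = ±4i, y_h = C₁cos(4x) + C₂sin(4x).
Polynomial forcing; try y_p = Ax + B. Then y_p'' + 16 y_p = 16(Ax + B) = 2x, so B = 0 and A = 1/8.
General solution: y = C₁cos(4x) + C₂sin(4x) + (1/8)x.


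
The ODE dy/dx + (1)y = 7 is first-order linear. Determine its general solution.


P(x) = 1, Q(x) = 7; integrating factor μ = e^(x).
(μ y)' = 7e^(x) ⇒ μ y = 7e^(x) + C.
Divide by μ: y = 7 + Ce^(-x).


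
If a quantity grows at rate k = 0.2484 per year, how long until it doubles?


Exponential growth: P(t) = P₀ e^(0.2484t). Set P(t)/P₀ = 2: e^(0.2484t) = 2.
Solve: t = ln(2)/0.2484 ≈ 2.79 years.


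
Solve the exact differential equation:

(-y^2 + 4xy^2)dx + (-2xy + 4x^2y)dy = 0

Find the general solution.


Check exactness: ∂M/∂y = -2y + 8xy and ∂N/∂x = -2y + 8xy; equal, so the equation is exact.
Integrate M with respect to x (treating y as constant): ∫M dx = -xy^2 + 2x^2y^2 + h(y).
Differentiate w.r.t. y and set equal to N: all terms match, so h'(y) = 0 and h is a constant absorbed into C.
General solution: -xy^2 + 2x^2y^2 = C.


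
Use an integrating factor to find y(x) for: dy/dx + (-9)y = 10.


P(x) = -9 ⇒ μ = e^(-9x).
(μ y)' = 10e^(-9x) ⇒ μ y = -(10/9)e^(-9x) + C.
Divide by μ: y = -10/9 + Ce^(9x).


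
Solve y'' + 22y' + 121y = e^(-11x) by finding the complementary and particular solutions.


Characteristic polynomial (r + 11)² = 0; repeated root r = -11.
y_h = (C₁ + C₂x)e^(-11x). Forcing matches the repeated root (resonance), so try y_p = Ax² e^(-11x).
Substitute and solve for A: 2A = 1, so A = 1/2.
General solution: y = (C₁ + C₂x + (1/2)x²)e^(-11x).


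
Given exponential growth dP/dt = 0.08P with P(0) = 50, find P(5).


The ODE dP/dt = 0.08P has solution P(t) = P(0)e^(0.08t).
Substitute P(0) = 50 and t = 5: P(5) = 50 e^(0.40) ≈ 75.


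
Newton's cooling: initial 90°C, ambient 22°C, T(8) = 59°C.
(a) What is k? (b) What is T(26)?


Newton's law: T(t) = T_a + (T₀ - T_a)e^(-kt).
(a) Use T(8) = 59: (59 - 22)/(90 - 22) = e^(-k·8), so k = -ln(0.544)/8 ≈ 0.0761.
(b) Apply k to t = 26: T(26) = 22 + (68)e^(-1.978) ≈ 31.4°C.


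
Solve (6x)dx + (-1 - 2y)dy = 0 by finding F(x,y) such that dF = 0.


Check exactness: ∂M/∂y = 0 and ∂N/∂x = 0; equal, so the equation is exact.
Integrate M with respect to x (treating y as constant): ∫M dx = 3x^2 + h(y).
Differentiate w.r.t. y and set equal to N: the x-dependent terms already match, leaving h'(y) = -1 - 2y. Integrate: h(y) = -y - y^2.
So F(x,y) = 3x^2 - y - y^2.
General solution: 3x^2 - y - y^2 = C.


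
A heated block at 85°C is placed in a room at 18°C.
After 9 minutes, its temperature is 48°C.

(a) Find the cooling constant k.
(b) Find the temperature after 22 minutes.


Newton's law: T(t) = T_a + (T₀ - T_a)e^(-kt).
(a) Use T(9) = 48: (48 - 18)/(85 - 18) = e^(-k·9), so k = -ln(0.448)/9 ≈ 0.0893.
(b) Apply k to t = 22: T(22) = 18 + (67)e^(-1.964) ≈ 27.4°C.


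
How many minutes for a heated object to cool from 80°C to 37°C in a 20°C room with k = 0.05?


From T(t) = T_a + (T₀ - T_a)e^(-kt), set T(t) = 37:
(37 - 20) / (80 - 20) = e^(-0.05t), so t = -ln(0.283)/0.05 ≈ 25.2 minutes.


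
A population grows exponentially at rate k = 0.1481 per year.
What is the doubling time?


Exponential growth: P(t) = P₀ e^(0.1481t). Set P(t)/P₀ = 2: e^(0.1481t) = 2.
Solve: t = ln(2)/0.1481 ≈ 4.68 years.


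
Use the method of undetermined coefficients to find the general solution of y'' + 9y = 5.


Homogeneous part: r² + 9 = 0 ⇒ r = ±3i, so y_h = C₁cos(3x) + C₂sin(3x).
Try constant y_p = A; plug in: 9A = 5 ⇒ A = 5/9.
General solution: y = C₁cos(3x) + C₂sin(3x) + 5/9.


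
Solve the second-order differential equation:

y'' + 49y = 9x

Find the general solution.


Homogeneous: r² + 49 = 0 ⇒ r = ±7i, y_h = C₁cos(7x) + C₂sin(7x).
Polynomial forcing; try y_p = Ax + B. Then y_p'' + 49 y_p = 49(Ax + B) = 9x, so B = 0 and A = 9/49.
General solution: y = C₁cos(7x) + C₂sin(7x) + (9/49)x.


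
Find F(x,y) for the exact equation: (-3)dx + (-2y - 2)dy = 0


Check exactness: ∂M/∂y = 0 and ∂N/∂x = 0; equal, so the equation is exact.
Integrate M with respect to x (treating y as constant): ∫M dx = -3x + h(y).
Differentiate w.r.t. y and set equal to N: the x-dependent terms already match, leaving h'(y) = -2y - 2. Integrate: h(y) = -y^2 - 2y.
So F(x,y) = -y^2 - 2y - 3x.
General solution: -y^2 - 2y - 3x = C.


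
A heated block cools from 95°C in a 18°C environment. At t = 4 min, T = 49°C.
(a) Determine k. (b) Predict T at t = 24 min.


Newton's law: T(t) = T_a + (T₀ - T_a)e^(-kt).
(a) Use T(4) = 49: (49 - 18)/(95 - 18) = e^(-k·4), so k = -ln(0.403)/4 ≈ 0.2275.
(b) Apply k to t = 24: T(24) = 18 + (77)e^(-5.459) ≈ 18.3°C.


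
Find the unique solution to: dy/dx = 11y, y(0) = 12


General solution of y' = 11y is y = Ce^(11x).
Apply y(0) = 12: C = 12.
Particular solution: y = 12e^(11x).


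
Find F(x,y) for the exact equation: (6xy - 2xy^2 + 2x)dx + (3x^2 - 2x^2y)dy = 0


Check exactness: ∂M/∂y = 6x - 4xy and ∂N/∂x = 6x - 4xy; equal, so the equation is exact.
Integrate M with respect to x (treating y as constant): ∫M dx = 3x^2y - x^2y^2 + x^2 + h(y).
Differentiate w.r.t. y and set equal to N: all terms match, so h'(y) = 0 and h is a constant absorbed into C.
General solution: 3x^2y - x^2y^2 + x^2 = C.


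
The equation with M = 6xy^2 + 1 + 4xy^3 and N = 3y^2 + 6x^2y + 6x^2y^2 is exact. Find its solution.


Check exactness: ∂M/∂y = 12xy + 12xy^2 and ∂N/∂x = 12xy + 12xy^2; equal, so the equation is exact.
Integrate M with respect to x (treating y as constant): ∫M dx = 3x^2y^2 + x + 2x^2y^3 + h(y).
Differentiate w.r.t. y and set equal to N: the x-dependent terms already match, leaving h'(y) = 3y^2. Integrate: h(y) = y^3.
So F(x,y) = y^3 + 3x^2y^2 + x + 2x^2y^3.
General solution: y^3 + 3x^2y^2 + x + 2x^2y^3 = C.


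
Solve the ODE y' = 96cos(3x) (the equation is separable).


g(y) = 1, so integrate directly: y = ∫ 96cos(3x) dx = 32sin(3x) + C.


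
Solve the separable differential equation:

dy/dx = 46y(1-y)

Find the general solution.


Separate: dy/[y(1-y)] = 46 dx.
Partial fractions: 1/[y(1-y)] = 1/y + 1/(1-y).
Integrate: ln|y/(1-y)| = 46x + C₀.
Solve for y: y = 1/(1 + Ce^(-46x)).


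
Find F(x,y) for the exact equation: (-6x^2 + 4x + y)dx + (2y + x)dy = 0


Check exactness: ∂M/∂y = 1 and ∂N/∂x = 1; equal, so the equation is exact.
Integrate M with respect to x (treating y as constant): ∫M dx = -2x^3 + 2x^2 + xy + h(y).
Differentiate w.r.t. y and set equal to N: the x-dependent terms already match, leaving h'(y) = 2y. Integrate: h(y) = y^2.
So F(x,y) = y^2 - 2x^3 + 2x^2 + xy.
General solution: y^2 - 2x^3 + 2x^2 + xy = C.


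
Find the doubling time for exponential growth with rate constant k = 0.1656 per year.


Exponential growth: P(t) = P₀ e^(0.1656t). Set P(t)/P₀ = 2: e^(0.1656t) = 2.
Solve: t = ln(2)/0.1656 ≈ 4.19 years.


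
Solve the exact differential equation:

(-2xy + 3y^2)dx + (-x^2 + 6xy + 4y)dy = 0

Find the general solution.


Check exactness: ∂M/∂y = -2x + 6y and ∂N/∂x = -2x + 6y; equal, so the equation is exact.
Integrate M with respect to x (treating y as constant): ∫M dx = -x^2y + 3xy^2 + h(y).
Differentiate w.r.t. y and set equal to N: the x-dependent terms already match, leaving h'(y) = 4y. Integrate: h(y) = 2y^2.
So F(x,y) = -x^2y + 3xy^2 + 2y^2.
General solution: -x^2y + 3xy^2 + 2y^2 = C.


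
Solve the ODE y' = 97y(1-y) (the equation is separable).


Separate: dy/[y(1-y)] = 97 dx.
Partial fractions: 1/[y(1-y)] = 1/y + 1/(1-y).
Integrate: ln|y/(1-y)| = 97x + C₀.
Solve for y: y = 1/(1 + Ce^(-97x)).


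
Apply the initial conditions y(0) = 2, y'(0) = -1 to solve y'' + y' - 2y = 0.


Characteristic roots of r² + r - 2 = 0 are -2, 1.
General solution y = c₁ e^(-2x) + c₂ e^(x).
Apply y(0) = 2: c₁ + c₂ = 2. Apply y'(0) = -1: -2 c₁ + 1 c₂ = -1.
Solve: c₁ = 1, c₂ = 1.
Particular solution: y = e^(-2x) + e^(x).


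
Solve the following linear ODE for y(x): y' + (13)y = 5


P(x) = 13, Q(x) = 5; integrating factor μ = e^(13x).
(μ y)' = 5e^(13x) ⇒ μ y = (5/13)e^(13x) + C.
Divide by μ: y = 5/13 + Ce^(-13x).


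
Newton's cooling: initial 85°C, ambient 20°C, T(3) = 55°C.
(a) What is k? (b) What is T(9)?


Newton's law: T(t) = T_a + (T₀ - T_a)e^(-kt).
(a) Use T(3) = 55: (55 - 20)/(85 - 20) = e^(-k·3), so k = -ln(0.538)/3 ≈ 0.2063.
(b) Apply k to t = 9: T(9) = 20 + (65)e^(-1.857) ≈ 30.1°C.


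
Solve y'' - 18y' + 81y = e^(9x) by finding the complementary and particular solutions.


Characteristic polynomial (r - 9)² = 0; repeated root r = 9.
y_h = (C₁ + C₂x)e^(9x). Forcing matches the repeated root (resonance), so try y_p = Ax² e^(9x).
Substitute and solve for A: 2A = 1, so A = 1/2.
General solution: y = (C₁ + C₂x + (1/2)x²)e^(9x).


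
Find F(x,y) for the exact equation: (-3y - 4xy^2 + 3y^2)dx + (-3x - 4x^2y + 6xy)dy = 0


Check exactness: ∂M/∂y = -3 - 8xy + 6y and ∂N/∂x = -3 - 8xy + 6y; equal, so the equation is exact.
Integrate M with respect to x (treating y as constant): ∫M dx = -3xy - 2x^2y^2 + 3xy^2 + h(y).
Differentiate w.r.t. y and set equal to N: all terms match, so h'(y) = 0 and h is a constant absorbed into C.
General solution: -3xy - 2x^2y^2 + 3xy^2 = C.


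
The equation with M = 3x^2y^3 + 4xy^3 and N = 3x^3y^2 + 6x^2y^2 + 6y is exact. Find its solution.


Check exactness: ∂M/∂y = 9x^2y^2 + 12xy^2 and ∂N/∂x = 9x^2y^2 + 12xy^2; equal, so the equation is exact.
Integrate M with respect to x (treating y as constant): ∫M dx = x^3y^3 + 2x^2y^3 + h(y).
Differentiate w.r.t. y and set equal to N: the x-dependent terms already match, leaving h'(y) = 6y. Integrate: h(y) = 3y^2.
So F(x,y) = x^3y^3 + 2x^2y^3 + 3y^2.
General solution: x^3y^3 + 2x^2y^3 + 3y^2 = C.


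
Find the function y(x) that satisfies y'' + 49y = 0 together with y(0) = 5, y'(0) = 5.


Characteristic roots of r² + 49 = 0 are ±7i, so y = C₁cos(7x) + C₂sin(7x).
Apply y(0) = 5: C₁ = 5. Differentiate and apply y'(0) = 5: 7·C₂ = 5, so C₂ = 5/7.
Particular solution: y = 5cos(7x) + (5/7)sin(7x).


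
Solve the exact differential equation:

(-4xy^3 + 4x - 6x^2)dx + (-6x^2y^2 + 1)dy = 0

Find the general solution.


Check exactness: ∂M/∂y = -12xy^2 and ∂N/∂x = -12xy^2; equal, so the equation is exact.
Integrate M with respect to x (treating y as constant): ∫M dx = -2x^2y^3 + 2x^2 - 2x^3 + h(y).
Differentiate w.r.t. y and set equal to N: the x-dependent terms already match, leaving h'(y) = 1. Integrate: h(y) = y.
So F(x,y) = -2x^2y^3 + y + 2x^2 - 2x^3.
General solution: -2x^2y^3 + y + 2x^2 - 2x^3 = C.


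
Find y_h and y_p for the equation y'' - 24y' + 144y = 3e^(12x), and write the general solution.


Characteristic polynomial (r - 12)² = 0; repeated root r = 12.
y_h = (C₁ + C₂x)e^(12x). Forcing matches the repeated root (resonance), so try y_p = Ax² e^(12x).
Substitute and solve for A: 2A = 3, so A = 3/2.
General solution: y = (C₁ + C₂x + (3/2)x²)e^(12x).


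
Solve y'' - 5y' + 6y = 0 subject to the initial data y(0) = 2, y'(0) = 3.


Characteristic roots of r² - 5r + 6 = 0 are 2, 3.
General solution y = c₁ e^(2x) + c₂ e^(3x).
Apply y(0) = 2: c₁ + c₂ = 2. Apply y'(0) = 3: 2 c₁ + 3 c₂ = 3.
Solve: c₁ = 3, c₂ = -1.
Particular solution: y = 3e^(2x) - e^(3x).


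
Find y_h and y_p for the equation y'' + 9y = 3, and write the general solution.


Homogeneous part: r² + 9 = 0 ⇒ r = ±3i, so y_h = C₁cos(3x) + C₂sin(3x).
Try constant y_p = A; plug in: 9A = 3 ⇒ A = 1/3.
General solution: y = C₁cos(3x) + C₂sin(3x) + 1/3.


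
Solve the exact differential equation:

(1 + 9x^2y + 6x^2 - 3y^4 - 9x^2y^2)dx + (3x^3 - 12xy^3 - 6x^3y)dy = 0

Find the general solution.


Check exactness: ∂M/∂y = 9x^2 - 12y^3 - 18x^2y and ∂N/∂x = 9x^2 - 12y^3 - 18x^2y; equal, so the equation is exact.
Integrate M with respect to x (treating y as constant): ∫M dx = x + 3x^3y + 2x^3 - 3xy^4 - 3x^3y^2 + h(y).
Differentiate w.r.t. y and set equal to N: all terms match, so h'(y) = 0 and h is a constant absorbed into C.
General solution: x + 3x^3y + 2x^3 - 3xy^4 - 3x^3y^2 = C.


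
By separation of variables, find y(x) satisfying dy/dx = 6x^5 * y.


Separate variables: dy/y = 6x^5 dx.
Integrate: ln|y| = x^6 + C₀.
Exponentiate: y = Ce^(x^6).


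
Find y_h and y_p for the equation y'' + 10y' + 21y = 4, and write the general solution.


Characteristic roots of r² + 10r + 21 = 0 are -3, -7.
y_h = C₁e^(-3x) + C₂e^(-7x).
Constant forcing; try y_p = A. Then 21A = 4 ⇒ A = 4/21.
General solution: y = C₁e^(-3x) + C₂e^(-7x) + 4/21.


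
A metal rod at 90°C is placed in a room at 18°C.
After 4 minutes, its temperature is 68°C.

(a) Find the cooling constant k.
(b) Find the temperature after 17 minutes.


Newton's law: T(t) = T_a + (T₀ - T_a)e^(-kt).
(a) Use T(4) = 68: (68 - 18)/(90 - 18) = e^(-k·4), so k = -ln(0.694)/4 ≈ 0.0912.
(b) Apply k to t = 17: T(17) = 18 + (72)e^(-1.550) ≈ 33.3°C.


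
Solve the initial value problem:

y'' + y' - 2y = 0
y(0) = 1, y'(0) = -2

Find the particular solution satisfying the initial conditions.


Characteristic roots of r² + r - 2 = 0 are 1, -2.
General solution y = c₁ e^(x) + c₂ e^(-2x).
Apply y(0) = 1: c₁ + c₂ = 1. Apply y'(0) = -2: 1 c₁ - 2 c₂ = -2.
Solve: c₁ = 0, c₂ = 1.
Particular solution: y = 0e^(x) + e^(-2x).


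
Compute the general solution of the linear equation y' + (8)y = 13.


P(x) = 8, Q(x) = 13; integrating factor μ = e^(8x).
(μ y)' = 13e^(8x) ⇒ μ y = (13/8)e^(8x) + C.
Divide by μ: y = 13/8 + Ce^(-8x).


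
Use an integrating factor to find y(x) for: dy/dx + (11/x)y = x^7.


P(x) = 11/x ⇒ μ = x^11.
(x^11 y)' = x^18 ⇒ x^11 y = x^19/(19) + C.
Solve for y: y = (1/19)x^8 + C/x^11.


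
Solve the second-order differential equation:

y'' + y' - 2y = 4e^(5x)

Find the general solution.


Characteristic roots of r² + r - 2 = 0 are 1, -2.
y_h = C₁e^(x) + C₂e^(-2x).
Forcing exponent 5 is not a characteristic root; try y_p = Ae^(5x).
Substitute: A·(25 + (1)·5 + (-2)) = A·28 = 4, so A = 1/7.
General solution: y = C₁e^(x) + C₂e^(-2x) + (1/7)e^(5x).


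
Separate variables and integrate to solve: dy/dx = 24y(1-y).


Separate: dy/[y(1-y)] = 24 dx.
Partial fractions: 1/[y(1-y)] = 1/y + 1/(1-y).
Integrate: ln|y/(1-y)| = 24x + C₀.
Solve for y: y = 1/(1 + Ce^(-24x)).


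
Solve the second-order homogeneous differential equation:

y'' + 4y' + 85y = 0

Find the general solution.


Characteristic equation: r² + 4r + 85 = 0.
Discriminant is negative; roots r = -2 ± 9i (complex conjugate pair).
General solution uses e^(α x)(C₁ cos(β x) + C₂ sin(β x)): y = e^(-2x)(C₁cos(9x) + C₂sin(9x)).


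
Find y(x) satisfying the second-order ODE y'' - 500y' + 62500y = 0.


Characteristic equation: r² - 500r + 62500 = 0, i.e. (r - 250)² = 0.
Repeated root r = 250; include an x factor for the second linearly independent solution.
General solution: y = (C₁ + C₂x)e^(250x).


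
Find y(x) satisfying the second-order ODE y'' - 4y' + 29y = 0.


Characteristic equation: r² - 4r + 29 = 0.
Discriminant is negative; roots r = 2 ± 5i (complex conjugate pair).
General solution uses e^(α x)(C₁ cos(β x) + C₂ sin(β x)): y = e^(2x)(C₁cos(5x) + C₂sin(5x)).


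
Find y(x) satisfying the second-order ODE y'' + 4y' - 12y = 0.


Characteristic equation: r² + 4r - 12 = 0.
Factor: (r - 2)(r + 6) = 0 ⇒ r = 2, -6 (distinct real).
General solution: y = C₁e^(2x) + C₂e^(-6x).


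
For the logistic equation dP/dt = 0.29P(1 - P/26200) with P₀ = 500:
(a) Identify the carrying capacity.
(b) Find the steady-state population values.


Logistic ODE dP/dt = 0.29P(1 - P/26200) has equilibria where dP/dt = 0, i.e. P = 0 or P = 26200.
The coefficient (1 - P/K) = 0 when P = K, identifying K = 26200 as the carrying capacity.
(a) K = 26200; (b) equilibria P = 0 and P = 26200.


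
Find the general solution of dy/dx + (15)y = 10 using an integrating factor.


P(x) = 15, Q(x) = 10; integrating factor μ = e^(15x).
(μ y)' = 10e^(15x) ⇒ μ y = (2/3)e^(15x) + C.
Divide by μ: y = 2/3 + Ce^(-15x).


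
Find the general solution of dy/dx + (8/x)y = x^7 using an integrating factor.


P(x) = 8/x ⇒ μ = x^8.
(x^8 y)' = x^15 ⇒ x^8 y = x^16/(16) + C.
Solve for y: y = (1/16)x^8 + C/x^8.


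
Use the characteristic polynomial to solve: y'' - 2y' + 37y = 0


Characteristic equation: r² - 2r + 37 = 0.
Discriminant is negative; roots r = 1 ± 6i (complex conjugate pair).
General solution uses e^(α x)(C₁ cos(β x) + C₂ sin(β x)): y = e^(x)(C₁cos(6x) + C₂sin(6x)).


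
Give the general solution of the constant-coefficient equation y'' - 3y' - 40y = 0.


Characteristic equation: r² - 3r - 40 = 0.
Factor: (r - 8)(r + 5) = 0 ⇒ r = 8, -5 (distinct real).
General solution: y = C₁e^(8x) + C₂e^(-5x).


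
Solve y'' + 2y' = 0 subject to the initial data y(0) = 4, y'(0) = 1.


Characteristic roots of r² + 2r = 0 are 0, -2.
General solution y = c₁ + c₂ e^(-2x).
Apply y(0) = 4: c₁ + c₂ = 4. Apply y'(0) = 1: 0 c₁ - 2 c₂ = 1.
Solve: c₁ = 9/2, c₂ = -1/2.
Particular solution: y = 9/2 - (1/2)e^(-2x).


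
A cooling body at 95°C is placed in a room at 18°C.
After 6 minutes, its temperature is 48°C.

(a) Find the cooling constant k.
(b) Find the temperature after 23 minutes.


Newton's law: T(t) = T_a + (T₀ - T_a)e^(-kt).
(a) Use T(6) = 48: (48 - 18)/(95 - 18) = e^(-k·6), so k = -ln(0.390)/6 ≈ 0.1571.
(b) Apply k to t = 23: T(23) = 18 + (77)e^(-3.613) ≈ 20.1°C.


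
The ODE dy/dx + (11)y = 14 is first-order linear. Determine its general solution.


P(x) = 11, Q(x) = 14; integrating factor μ = e^(11x).
(μ y)' = 14e^(11x) ⇒ μ y = (14/11)e^(11x) + C.
Divide by μ: y = 14/11 + Ce^(-11x).


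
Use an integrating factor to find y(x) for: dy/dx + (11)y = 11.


P(x) = 11, Q(x) = 11; integrating factor μ = e^(11x).
(μ y)' = 11e^(11x) ⇒ μ y = e^(11x) + C.
Divide by μ: y = 1 + Ce^(-11x).


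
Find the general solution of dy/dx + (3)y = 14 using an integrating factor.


P(x) = 3, Q(x) = 14; integrating factor μ = e^(3x).
(μ y)' = 14e^(3x) ⇒ μ y = (14/3)e^(3x) + C.
Divide by μ: y = 14/3 + Ce^(-3x).


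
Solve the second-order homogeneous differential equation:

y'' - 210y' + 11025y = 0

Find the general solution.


Characteristic equation: r² - 210r + 11025 = 0, i.e. (r - 105)² = 0.
Repeated root r = 105; include an x factor for the second linearly independent solution.
General solution: y = (C₁ + C₂x)e^(105x).


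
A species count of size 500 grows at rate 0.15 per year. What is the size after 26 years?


The ODE dP/dt = 0.15P has solution P(t) = P(0)e^(0.15t).
Substitute P(0) = 500 and t = 26: P(26) = 500 e^(3.90) ≈ 24701.


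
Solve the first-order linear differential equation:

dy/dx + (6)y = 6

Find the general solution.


P(x) = 6, Q(x) = 6; integrating factor μ = e^(6x).
(μ y)' = 6e^(6x) ⇒ μ y = e^(6x) + C.
Divide by μ: y = 1 + Ce^(-6x).


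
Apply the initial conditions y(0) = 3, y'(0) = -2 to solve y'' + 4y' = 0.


Characteristic roots of r² + 4r = 0 are 0, -4.
General solution y = c₁ + c₂ e^(-4x).
Apply y(0) = 3: c₁ + c₂ = 3. Apply y'(0) = -2: 0 c₁ - 4 c₂ = -2.
Solve: c₁ = 5/2, c₂ = 1/2.
Particular solution: y = 5/2 + (1/2)e^(-4x).


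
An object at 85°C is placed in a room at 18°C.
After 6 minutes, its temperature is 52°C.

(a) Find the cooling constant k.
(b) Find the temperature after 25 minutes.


Newton's law: T(t) = T_a + (T₀ - T_a)e^(-kt).
(a) Use T(6) = 52: (52 - 18)/(85 - 18) = e^(-k·6), so k = -ln(0.507)/6 ≈ 0.1131.
(b) Apply k to t = 25: T(25) = 18 + (67)e^(-2.826) ≈ 22.0°C.


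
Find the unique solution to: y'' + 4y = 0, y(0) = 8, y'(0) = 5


Characteristic roots of r² + 4 = 0 are ±2i, so y = C₁cos(2x) + C₂sin(2x).
Apply y(0) = 8: C₁ = 8. Differentiate and apply y'(0) = 5: 2·C₂ = 5, so C₂ = 5/2.
Particular solution: y = 8cos(2x) + (5/2)sin(2x).


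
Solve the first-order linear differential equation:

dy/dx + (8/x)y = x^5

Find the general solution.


P(x) = 8/x ⇒ μ = x^8.
(x^8 y)' = x^13 ⇒ x^8 y = x^14/(14) + C.
Solve for y: y = (1/14)x^6 + C/x^8.


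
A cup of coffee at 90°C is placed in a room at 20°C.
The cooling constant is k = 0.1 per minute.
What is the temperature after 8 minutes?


Newton's law: dT/dt = -k(T - T_a) has solution T(t) = T_a + (T₀ - T_a)e^(-kt).
Plug in T_a = 20, T₀ = 90, k = 0.1, t = 8: T(8) = 20 + (70)e^(-0.80) ≈ 51.5°C.


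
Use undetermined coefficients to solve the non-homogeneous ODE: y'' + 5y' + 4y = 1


Characteristic roots of r² + 5r + 4 = 0 are -4, -1.
y_h = C₁e^(-4x) + C₂e^(-x).
Constant forcing; try y_p = A. Then 4A = 1 ⇒ A = 1/4.
General solution: y = C₁e^(-4x) + C₂e^(-x) + 1/4.


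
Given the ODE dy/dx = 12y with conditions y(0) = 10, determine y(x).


General solution of y' = 12y is y = Ce^(12x).
Apply y(0) = 10: C = 10.
Particular solution: y = 10e^(12x).


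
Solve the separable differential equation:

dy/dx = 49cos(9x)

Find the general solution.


g(y) = 1, so integrate directly: y = ∫ 49cos(9x) dx = (49/9)sin(9x) + C.


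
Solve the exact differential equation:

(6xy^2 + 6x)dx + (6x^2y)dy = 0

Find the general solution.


Check exactness: ∂M/∂y = 12xy and ∂N/∂x = 12xy; equal, so the equation is exact.
Integrate M with respect to x (treating y as constant): ∫M dx = 3x^2y^2 + 3x^2 + h(y).
Differentiate w.r.t. y and set equal to N: all terms match, so h'(y) = 0 and h is a constant absorbed into C.
General solution: 3x^2y^2 + 3x^2 = C.


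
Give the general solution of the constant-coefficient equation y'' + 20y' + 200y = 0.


Characteristic equation: r² + 20r + 200 = 0.
Discriminant is negative; roots r = -10 ± 10i (complex conjugate pair).
General solution uses e^(α x)(C₁ cos(β x) + C₂ sin(β x)): y = e^(-10x)(C₁cos(10x) + C₂sin(10x)).


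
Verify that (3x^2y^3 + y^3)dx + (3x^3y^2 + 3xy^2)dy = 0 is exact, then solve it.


Check exactness: ∂M/∂y = 9x^2y^2 + 3y^2 and ∂N/∂x = 9x^2y^2 + 3y^2; equal, so the equation is exact.
Integrate M with respect to x (treating y as constant): ∫M dx = x^3y^3 + xy^3 + h(y).
Differentiate w.r.t. y and set equal to N: all terms match, so h'(y) = 0 and h is a constant absorbed into C.
General solution: x^3y^3 + xy^3 = C.


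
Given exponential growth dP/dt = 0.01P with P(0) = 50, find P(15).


The ODE dP/dt = 0.01P has solution P(t) = P(0)e^(0.01t).
Substitute P(0) = 50 and t = 15: P(15) = 50 e^(0.15) ≈ 58.


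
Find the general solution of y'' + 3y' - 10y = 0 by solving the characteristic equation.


Characteristic equation: r² + 3r - 10 = 0.
Factor: (r + 5)(r - 2) = 0 ⇒ r = -5, 2 (distinct real).
General solution: y = C₁e^(-5x) + C₂e^(2x).


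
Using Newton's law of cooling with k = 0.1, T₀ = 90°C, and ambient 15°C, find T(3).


Newton's law: dT/dt = -k(T - T_a) has solution T(t) = T_a + (T₀ - T_a)e^(-kt).
Plug in T_a = 15, T₀ = 90, k = 0.1, t = 3: T(3) = 15 + (75)e^(-0.30) ≈ 70.6°C.


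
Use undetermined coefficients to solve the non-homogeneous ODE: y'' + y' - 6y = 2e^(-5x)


Characteristic roots of r² + r - 6 = 0 are 2, -3.
y_h = C₁e^(2x) + C₂e^(-3x).
Forcing exponent -5 is not a characteristic root; try y_p = Ae^(-5x).
Substitute: A·(25 + (1)·-5 + (-6)) = A·14 = 2, so A = 1/7.
General solution: y = C₁e^(2x) + C₂e^(-3x) + (1/7)e^(-5x).


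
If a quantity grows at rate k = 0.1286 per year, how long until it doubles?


Exponential growth: P(t) = P₀ e^(0.1286t). Set P(t)/P₀ = 2: e^(0.1286t) = 2.
Solve: t = ln(2)/0.1286 ≈ 5.39 years.


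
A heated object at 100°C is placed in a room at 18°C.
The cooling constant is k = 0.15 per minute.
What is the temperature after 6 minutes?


Newton's law: dT/dt = -k(T - T_a) has solution T(t) = T_a + (T₀ - T_a)e^(-kt).
Plug in T_a = 18, T₀ = 100, k = 0.15, t = 6: T(6) = 18 + (82)e^(-0.90) ≈ 51.3°C.


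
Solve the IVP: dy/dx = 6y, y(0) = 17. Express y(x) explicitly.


General solution of y' = 6y is y = Ce^(6x).
Apply y(0) = 17: C = 17.
Particular solution: y = 17e^(6x).


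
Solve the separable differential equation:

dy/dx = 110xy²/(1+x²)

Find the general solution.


Separate: dy/y² = 110x/(1+x²) dx.
Integrate LHS: ∫ dy/y² = -1/y.
Integrate RHS via u = 1+x²: 55ln(1+x²) + C.
Result: -1/y = 55ln(1+x²) + C.


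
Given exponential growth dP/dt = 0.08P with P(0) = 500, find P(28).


The ODE dP/dt = 0.08P has solution P(t) = P(0)e^(0.08t).
Substitute P(0) = 500 and t = 28: P(28) = 500 e^(2.24) ≈ 4697.


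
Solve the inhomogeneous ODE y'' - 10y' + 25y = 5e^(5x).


Characteristic polynomial (r - 5)² = 0; repeated root r = 5.
y_h = (C₁ + C₂x)e^(5x). Forcing matches the repeated root (resonance), so try y_p = Ax² e^(5x).
Substitute and solve for A: 2A = 5, so A = 5/2.
General solution: y = (C₁ + C₂x + (5/2)x²)e^(5x).


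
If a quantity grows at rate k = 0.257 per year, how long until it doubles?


Exponential growth: P(t) = P₀ e^(0.257t). Set P(t)/P₀ = 2: e^(0.257t) = 2.
Solve: t = ln(2)/0.257 ≈ 2.70 years.


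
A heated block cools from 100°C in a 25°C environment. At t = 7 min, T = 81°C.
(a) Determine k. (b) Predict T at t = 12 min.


Newton's law: T(t) = T_a + (T₀ - T_a)e^(-kt).
(a) Use T(7) = 81: (81 - 25)/(100 - 25) = e^(-k·7), so k = -ln(0.747)/7 ≈ 0.0417.
(b) Apply k to t = 12: T(12) = 25 + (75)e^(-0.501) ≈ 70.5°C.


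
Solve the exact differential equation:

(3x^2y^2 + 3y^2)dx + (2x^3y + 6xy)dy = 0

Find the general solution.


Check exactness: ∂M/∂y = 6x^2y + 6y and ∂N/∂x = 6x^2y + 6y; equal, so the equation is exact.
Integrate M with respect to x (treating y as constant): ∫M dx = x^3y^2 + 3xy^2 + h(y).
Differentiate w.r.t. y and set equal to N: all terms match, so h'(y) = 0 and h is a constant absorbed into C.
General solution: x^3y^2 + 3xy^2 = C.


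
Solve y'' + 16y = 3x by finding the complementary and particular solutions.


Homogeneous: r² + 16 = 0 ⇒ r = ±4i, y_h = C₁cos(4x) + C₂sin(4x).
Polynomial forcing; try y_p = Ax + B. Then y_p'' + 16 y_p = 16(Ax + B) = 3x, so B = 0 and A = 3/16.
General solution: y = C₁cos(4x) + C₂sin(4x) + (3/16)x.


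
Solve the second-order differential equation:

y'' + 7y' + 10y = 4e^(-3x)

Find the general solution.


Characteristic roots of r² + 7r + 10 = 0 are -5, -2.
y_h = C₁e^(-5x) + C₂e^(-2x).
Forcing exponent -3 is not a characteristic root; try y_p = Ae^(-3x).
Substitute: A·(9 + (7)·-3 + (10)) = A·-2 = 4, so A = -2.
General solution: y = C₁e^(-5x) + C₂e^(-2x) - 2e^(-3x).


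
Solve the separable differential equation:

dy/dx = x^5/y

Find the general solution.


Separate variables: y dy = x^5 dx.
Integrate both sides: y²/2 = (1/6)x^6 + C₀.
Multiply by 2: y² = (1/3)x^6 + C.


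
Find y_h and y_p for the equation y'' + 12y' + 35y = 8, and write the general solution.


Characteristic roots of r² + 12r + 35 = 0 are -7, -5.
y_h = C₁e^(-7x) + C₂e^(-5x).
Constant forcing; try y_p = A. Then 35A = 8 ⇒ A = 8/35.
General solution: y = C₁e^(-7x) + C₂e^(-5x) + 8/35.


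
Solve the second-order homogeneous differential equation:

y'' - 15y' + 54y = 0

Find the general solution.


Characteristic equation: r² - 15r + 54 = 0.
Factor: (r - 9)(r - 6) = 0 ⇒ r = 9, 6 (distinct real).
General solution: y = C₁e^(9x) + C₂e^(6x).
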